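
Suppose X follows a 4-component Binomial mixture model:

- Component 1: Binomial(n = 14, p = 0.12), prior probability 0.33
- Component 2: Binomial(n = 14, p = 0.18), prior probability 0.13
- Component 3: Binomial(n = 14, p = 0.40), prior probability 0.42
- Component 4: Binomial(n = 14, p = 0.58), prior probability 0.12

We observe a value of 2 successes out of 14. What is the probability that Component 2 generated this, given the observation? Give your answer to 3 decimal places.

By Bayes' theorem, P(k | x) = π_k f_k(x) / Σ_j π_j f_j(x).
Evaluate each component's likelihood at the observed value:
  f_1 = 0.282615
  f_2 = 0.272491
  f_3 = 0.031694
  f_4 = 0.000922335
Multiply by the mixture weights:
  π_1·f_1 = 0.33 × 0.282615 = 0.0932631
  π_2·f_2 = 0.13 × 0.272491 = 0.0354239
  π_3·f_3 = 0.42 × 0.031694 = 0.0133115
  π_4·f_4 = 0.12 × 0.000922335 = 0.00011068
Denominator: 0.0932631 + 0.0354239 + 0.0133115 + 0.00011068 = 0.142109
Responsibility of Component 2: 0.0354239 / 0.142109 ≈ 0.249

0.249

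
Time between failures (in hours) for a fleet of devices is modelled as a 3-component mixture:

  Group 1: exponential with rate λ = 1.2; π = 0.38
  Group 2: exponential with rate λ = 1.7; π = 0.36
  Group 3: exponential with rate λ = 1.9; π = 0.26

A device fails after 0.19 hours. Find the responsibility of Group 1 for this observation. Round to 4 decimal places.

0.3156

Apply Bayes' rule: the posterior for each component is proportional to its prior times its likelihood at x.
Evaluate each component's likelihood at the observed value:
  f_1 = 1.2·e^(−1.2·0.19) = 1.2·e^(−0.2280) = 0.955349
  f_2 = 1.7·e^(−1.7·0.19) = 1.7·e^(−0.3230) = 1.23076
  f_3 = 1.9·e^(−1.9·0.19) = 1.9·e^(−0.3610) = 1.32426
Unnormalised posteriors:
  π_1·f_1 = 0.38 × 0.955349 = 0.363033
  π_2·f_2 = 0.36 × 1.23076 = 0.443072
  π_3·f_3 = 0.26 × 1.32426 = 0.344308
Evidence: 0.363033 + 0.443072 + 0.344308 = 1.15041
So the posterior for Group 1 is 0.363033 / 1.15041 ≈ 0.3156.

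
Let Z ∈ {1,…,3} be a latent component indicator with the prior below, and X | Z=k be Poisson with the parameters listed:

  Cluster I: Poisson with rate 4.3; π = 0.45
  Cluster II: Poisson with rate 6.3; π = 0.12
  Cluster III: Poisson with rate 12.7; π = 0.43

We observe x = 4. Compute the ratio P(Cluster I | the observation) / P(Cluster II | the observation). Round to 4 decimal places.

6.0136

The posterior odds equal the prior odds times the likelihood ratio: (P(Z=i)/P(Z=j))·(f_i(x)/f_j(x)).
Component likelihoods at x = 4:
  f_I = 0.193284
  f_II = 0.12053
  f_III = 0.00330722
Posterior odds = (P(Z=I)·f_I) / (P(Z=II)·f_II) = (0.45·0.193284) / (0.12·0.12053) = 0.0869779 / 0.0144636 ≈ 6.0136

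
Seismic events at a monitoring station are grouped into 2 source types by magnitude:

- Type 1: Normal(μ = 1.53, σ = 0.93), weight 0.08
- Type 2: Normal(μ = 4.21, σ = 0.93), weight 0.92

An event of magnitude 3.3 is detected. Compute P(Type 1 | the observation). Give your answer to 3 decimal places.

0.022

Posterior ∝ prior × likelihood, so P(k | x) ∝ w_k f_k(x); normalise over all components.
Normal densities:
  L_1 = (1/(0.93·√(2π)))·exp(−(3.3−1.53)²/(2·0.93²)) = 0.428970·exp(-1.81113) = 0.0701232
  L_2 = (1/(0.93·√(2π)))·exp(−(3.3−4.21)²/(2·0.93²)) = 0.428970·exp(-0.47873) = 0.265778
Multiply by the mixture weights:
  w_1·L_1 = 0.08 × 0.0701232 = 0.00560985
  w_2·L_2 = 0.92 × 0.265778 = 0.244516
Marginal: 0.00560985 + 0.244516 = 0.250126
Responsibility of Type 1: 0.00560985 / 0.250126 ≈ 0.022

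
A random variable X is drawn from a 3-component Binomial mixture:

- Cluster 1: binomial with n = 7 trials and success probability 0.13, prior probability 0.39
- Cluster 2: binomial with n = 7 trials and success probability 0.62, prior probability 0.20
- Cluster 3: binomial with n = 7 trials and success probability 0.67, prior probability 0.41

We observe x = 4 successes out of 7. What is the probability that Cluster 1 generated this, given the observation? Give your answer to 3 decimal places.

0.016

The responsibility of component k is w_k f_k(x) divided by Σ_j w_j f_j(x).
Evaluate each component's likelihood at the observed value:
  L_1 = C(7,4)·0.13^4·0.87^3 = 35·0.00028561·0.658503 = 0.00658263
  L_2 = C(7,4)·0.62^4·0.38^3 = 35·0.147763·0.054872 = 0.283782
  L_3 = C(7,4)·0.67^4·0.33^3 = 35·0.201511·0.035937 = 0.25346
Weight by the priors:
  w_1·L_1 = 0.39 × 0.00658263 = 0.00256722
  w_2·L_2 = 0.20 × 0.283782 = 0.0567565
  w_3·L_3 = 0.41 × 0.25346 = 0.103919
Evidence: 0.00256722 + 0.0567565 + 0.103919 = 0.163242
So the posterior for Cluster 1 is 0.00256722 / 0.163242 ≈ 0.016.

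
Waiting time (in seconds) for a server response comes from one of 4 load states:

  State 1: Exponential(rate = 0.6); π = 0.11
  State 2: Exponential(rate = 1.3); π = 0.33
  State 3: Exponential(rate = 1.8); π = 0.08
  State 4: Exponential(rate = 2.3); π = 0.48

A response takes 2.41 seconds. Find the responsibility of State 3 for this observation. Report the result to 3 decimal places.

0.047

P(component k | x) = π_k·f_k(x) / marginal(x), where marginal(x) = Σ_j π_j·f_j(x).
Evaluate each component's likelihood at the observed value:
  p_1 = 0.6·e^(−0.6·2.41) = 0.6·e^(−1.4460) = 0.141306
  p_2 = 1.3·e^(−1.3·2.41) = 1.3·e^(−3.1330) = 0.0566629
  p_3 = 1.8·e^(−1.8·2.41) = 1.8·e^(−4.3380) = 0.0235127
  p_4 = 2.3·e^(−2.3·2.41) = 2.3·e^(−5.5430) = 0.00900396
Multiply by the mixture weights:
  π_1·p_1 = 0.11 × 0.141306 = 0.0155437
  π_2·p_2 = 0.33 × 0.0566629 = 0.0186988
  π_3·p_3 = 0.08 × 0.0235127 = 0.00188102
  π_4·p_4 = 0.48 × 0.00900396 = 0.0043219
Marginal: 0.0155437 + 0.0186988 + 0.00188102 + 0.0043219 = 0.0404454
Responsibility of State 3: 0.00188102 / 0.0404454 ≈ 0.047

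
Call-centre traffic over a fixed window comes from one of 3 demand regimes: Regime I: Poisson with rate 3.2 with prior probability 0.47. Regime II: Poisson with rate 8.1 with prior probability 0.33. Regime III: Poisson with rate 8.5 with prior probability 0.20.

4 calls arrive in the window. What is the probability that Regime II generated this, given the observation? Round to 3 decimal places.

0.163

By Bayes' theorem, P(k | x) = π_k f_k(x) / Σ_j π_j f_j(x).
Poisson probabilities:
  L_I = e^(−3.2)·3.2^4/4! = 0.178093
  L_II = e^(−8.1)·8.1^4/4! = 0.0544432
  L_III = e^(−8.5)·8.5^4/4! = 0.0442549
Prior × likelihood for each component:
  π_I·L_I = 0.47 × 0.178093 = 0.0837036
  π_II·L_II = 0.33 × 0.0544432 = 0.0179663
  π_III·L_III = 0.20 × 0.0442549 = 0.00885098
Denominator: 0.0837036 + 0.0179663 + 0.00885098 = 0.110521
P(Regime II | data) = 0.0179663 / 0.110521 ≈ 0.163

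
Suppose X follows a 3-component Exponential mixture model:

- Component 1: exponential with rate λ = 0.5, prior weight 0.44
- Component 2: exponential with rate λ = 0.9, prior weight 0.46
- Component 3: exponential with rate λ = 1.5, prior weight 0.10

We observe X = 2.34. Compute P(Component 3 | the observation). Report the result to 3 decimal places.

P(component k | x) = π_k·f_k(x) / marginal(x), where marginal(x) = Σ_j π_j·f_j(x).
Exponential densities:
  L_1 = 0.5·e^(−0.5·2.34) = 0.5·e^(−1.1700) = 0.155183
  L_2 = 0.9·e^(−0.9·2.34) = 0.9·e^(−2.1060) = 0.109552
  L_3 = 1.5·e^(−1.5·2.34) = 1.5·e^(−3.5100) = 0.0448454
Unnormalised posteriors:
  π_1·L_1 = 0.44 × 0.155183 = 0.0682807
  π_2·L_2 = 0.46 × 0.109552 = 0.0503937
  π_3·L_3 = 0.10 × 0.0448454 = 0.00448454
Sum: 0.0682807 + 0.0503937 + 0.00448454 = 0.123159
So the posterior for Component 3 is 0.00448454 / 0.123159 ≈ 0.036.

0.036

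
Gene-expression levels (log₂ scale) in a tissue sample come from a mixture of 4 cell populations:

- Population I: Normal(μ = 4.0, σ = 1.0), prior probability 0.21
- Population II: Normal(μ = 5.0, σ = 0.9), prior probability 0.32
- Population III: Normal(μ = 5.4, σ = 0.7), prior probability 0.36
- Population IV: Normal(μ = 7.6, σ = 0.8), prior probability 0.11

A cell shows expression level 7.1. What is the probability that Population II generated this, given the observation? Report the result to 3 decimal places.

0.142

Posterior ∝ prior × likelihood, so P(k | x) ∝ P(Z=k) f_k(x); normalise over all components.
Normal densities:
  L_I = 0.00326682
  L_II = 0.0291354
  L_III = 0.0298598
  L_IV = 0.410201
Weight by the priors:
  P(Z=I)·L_I = 0.21 × 0.00326682 = 0.000686032
  P(Z=II)·L_II = 0.32 × 0.0291354 = 0.00932334
  P(Z=III)·L_III = 0.36 × 0.0298598 = 0.0107495
  P(Z=IV)·L_IV = 0.11 × 0.410201 = 0.0451221
Sum: 0.000686032 + 0.00932334 + 0.0107495 + 0.0451221 = 0.065881
P(Population II | 7.1) ≈ 0.142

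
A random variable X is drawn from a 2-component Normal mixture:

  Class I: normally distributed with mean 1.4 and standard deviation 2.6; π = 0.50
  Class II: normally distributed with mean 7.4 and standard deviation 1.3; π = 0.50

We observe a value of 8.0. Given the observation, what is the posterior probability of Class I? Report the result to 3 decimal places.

0.022

Posterior ∝ prior × likelihood, so P(k | x) ∝ P(Z=k) f_k(x); normalise over all components.
Normal densities:
  L_I = 0.00611908
  L_II = 0.275874
Weight by the priors:
  P(Z=I)·L_I = 0.50 × 0.00611908 = 0.00305954
  P(Z=II)·L_II = 0.50 × 0.275874 = 0.137937
Evidence: 0.00305954 + 0.137937 = 0.140996
P(Class I | 8.0) ≈ 0.022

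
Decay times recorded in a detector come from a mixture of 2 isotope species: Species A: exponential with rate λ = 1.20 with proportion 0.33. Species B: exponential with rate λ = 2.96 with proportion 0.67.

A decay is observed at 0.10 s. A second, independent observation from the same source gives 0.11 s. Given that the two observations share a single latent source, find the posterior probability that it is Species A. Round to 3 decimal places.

0.105

By Bayes' theorem, P(k | x) = P(Z=k) f_k(x) / Σ_j P(Z=j) f_j(x).
Since both observations come from the same component, the likelihood for component k is f_k(x₁)·f_k(x₂).
  p_A = [1.20·e^(−1.20·0.10) = 1.20·e^(−0.1200) = 1.0643] × [1.05161] = 1.11923
  p_B = [2.96·e^(−2.96·0.10) = 2.96·e^(−0.2960) = 2.20161] × [2.1374] = 4.70572
Prior × likelihood for each component:
  P(Z=A)·p_A = 0.33 × 1.11923 = 0.369347
  P(Z=B)·p_B = 0.67 × 4.70572 = 3.15283
Sum: 0.369347 + 3.15283 = 3.52218
Responsibility of Species A: 0.369347 / 3.52218 ≈ 0.105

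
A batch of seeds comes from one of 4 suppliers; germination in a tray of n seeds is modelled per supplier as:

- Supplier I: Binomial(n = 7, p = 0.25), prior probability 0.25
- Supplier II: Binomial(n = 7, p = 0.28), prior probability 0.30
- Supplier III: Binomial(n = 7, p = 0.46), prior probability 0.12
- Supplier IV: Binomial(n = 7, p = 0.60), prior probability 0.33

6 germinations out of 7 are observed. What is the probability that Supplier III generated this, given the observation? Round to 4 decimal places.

By Bayes' theorem, P(k | x) = π_k f_k(x) / Σ_j π_j f_j(x).
Component likelihoods at x = 6 germinations out of 7:
  p_I = 0.00128174
  p_II = 0.00242873
  p_III = 0.0358128
  p_IV = 0.130637
Multiply by the mixture weights:
  π_I·p_I = 0.25 × 0.00128174 = 0.000320435
  π_II·p_II = 0.30 × 0.00242873 = 0.000728618
  π_III·p_III = 0.12 × 0.0358128 = 0.00429754
  π_IV·p_IV = 0.33 × 0.130637 = 0.0431101
Normaliser: 0.000320435 + 0.000728618 + 0.00429754 + 0.0431101 = 0.0484567
Responsibility of Supplier III: 0.00429754 / 0.0484567 ≈ 0.0887

0.0887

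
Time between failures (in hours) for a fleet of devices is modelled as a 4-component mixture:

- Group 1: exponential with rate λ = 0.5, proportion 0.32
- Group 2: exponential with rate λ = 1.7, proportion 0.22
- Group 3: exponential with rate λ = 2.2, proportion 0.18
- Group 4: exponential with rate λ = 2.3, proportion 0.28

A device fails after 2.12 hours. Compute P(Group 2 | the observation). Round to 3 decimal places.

Apply Bayes' rule: the posterior for each component is proportional to its prior times its likelihood at x.
Evaluate each component's likelihood at the observed value:
  f_1 = 0.5·e^(−0.5·2.12) = 0.5·e^(−1.0600) = 0.173228
  f_2 = 1.7·e^(−1.7·2.12) = 1.7·e^(−3.6040) = 0.0462649
  f_3 = 2.2·e^(−2.2·2.12) = 2.2·e^(−4.6640) = 0.0207431
  f_4 = 2.3·e^(−2.3·2.12) = 2.3·e^(−4.8760) = 0.0175432
Weight by the priors:
  P(Z=1)·f_1 = 0.32 × 0.173228 = 0.0554329
  P(Z=2)·f_2 = 0.22 × 0.0462649 = 0.0101783
  P(Z=3)·f_3 = 0.18 × 0.0207431 = 0.00373375
  P(Z=4)·f_4 = 0.28 × 0.0175432 = 0.00491209
Marginal: 0.0554329 + 0.0101783 + 0.00373375 + 0.00491209 = 0.074257
So the posterior for Group 2 is 0.0101783 / 0.074257 ≈ 0.137.

0.137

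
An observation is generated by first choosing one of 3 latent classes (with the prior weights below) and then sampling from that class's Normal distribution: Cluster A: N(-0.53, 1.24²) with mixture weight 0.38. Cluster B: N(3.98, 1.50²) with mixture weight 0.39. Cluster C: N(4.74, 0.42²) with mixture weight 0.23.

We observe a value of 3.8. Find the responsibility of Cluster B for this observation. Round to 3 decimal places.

The responsibility of component k is w_k f_k(x) divided by Σ_j w_j f_j(x).
Evaluate each component's likelihood at the observed value:
  L_A = (1/(1.24·√(2π)))·exp(−(3.8−-0.53)²/(2·1.24²)) = 0.321728·exp(-6.09681) = 0.0007239
  L_B = (1/(1.50·√(2π)))·exp(−(3.8−3.98)²/(2·1.50²)) = 0.265962·exp(-0.00720) = 0.264053
  L_C = (1/(0.42·√(2π)))·exp(−(3.8−4.74)²/(2·0.42²)) = 0.949863·exp(-2.50454) = 0.0776167
Multiply by the mixture weights:
  w_A·L_A = 0.38 × 0.0007239 = 0.000275082
  w_B·L_B = 0.39 × 0.264053 = 0.102981
  w_C·L_C = 0.23 × 0.0776167 = 0.0178518
Denominator: 0.000275082 + 0.102981 + 0.0178518 = 0.121108
P(Cluster B | 3.8) ≈ 0.850

0.850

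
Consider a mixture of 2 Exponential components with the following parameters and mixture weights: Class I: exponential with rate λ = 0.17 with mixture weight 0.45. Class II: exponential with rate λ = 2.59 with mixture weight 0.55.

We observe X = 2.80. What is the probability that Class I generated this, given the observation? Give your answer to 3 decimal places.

Apply Bayes' rule: the posterior for each component is proportional to its prior times its likelihood at x.
Component likelihoods at x = 2.80:
  f_I = 0.17·e^(−0.17·2.80) = 0.17·e^(−0.4760) = 0.105615
  f_II = 2.59·e^(−2.59·2.80) = 2.59·e^(−7.2520) = 0.00183568
Weight by the priors:
  π_I·f_I = 0.45 × 0.105615 = 0.0475267
  π_II·f_II = 0.55 × 0.00183568 = 0.00100962
Denominator: 0.0475267 + 0.00100962 = 0.0485363
Responsibility of Class I: 0.0475267 / 0.0485363 ≈ 0.979

0.979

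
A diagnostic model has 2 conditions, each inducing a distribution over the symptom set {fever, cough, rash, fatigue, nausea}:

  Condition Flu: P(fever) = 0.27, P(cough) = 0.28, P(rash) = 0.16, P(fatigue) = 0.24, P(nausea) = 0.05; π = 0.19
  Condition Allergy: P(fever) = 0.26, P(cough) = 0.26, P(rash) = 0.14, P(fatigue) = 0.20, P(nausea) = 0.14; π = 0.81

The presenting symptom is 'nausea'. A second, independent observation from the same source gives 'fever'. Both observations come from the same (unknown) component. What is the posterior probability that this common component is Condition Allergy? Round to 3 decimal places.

P(component k | x) = w_k·f_k(x) / marginal(x), where marginal(x) = Σ_j w_j·f_j(x).
Since both observations come from the same component, the likelihood for component k is f_k(x₁)·f_k(x₂).
  L_Flu = [P(nausea | comp) = 0.05] × [0.27] = 0.0135
  L_Allergy = [P(nausea | comp) = 0.14] × [0.26] = 0.0364
Prior × likelihood for each component:
  w_Flu·L_Flu = 0.19 × 0.0135 = 0.002565
  w_Allergy·L_Allergy = 0.81 × 0.0364 = 0.029484
Marginal: 0.002565 + 0.029484 = 0.032049
P(Condition Allergy | data) ≈ 0.920

0.920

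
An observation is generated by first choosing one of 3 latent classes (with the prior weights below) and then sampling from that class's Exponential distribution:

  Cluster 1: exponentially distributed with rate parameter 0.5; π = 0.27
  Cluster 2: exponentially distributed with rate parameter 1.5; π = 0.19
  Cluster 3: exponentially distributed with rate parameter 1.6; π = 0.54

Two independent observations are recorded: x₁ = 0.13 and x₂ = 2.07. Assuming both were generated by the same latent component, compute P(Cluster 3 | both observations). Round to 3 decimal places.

0.517

Posterior ∝ prior × likelihood, so P(k | x) ∝ π_k f_k(x); normalise over all components.
Since both observations come from the same component, the likelihood for component k is f_k(x₁)·f_k(x₂).
  f_1 = [0.468534] × [0.177613] = 0.0832178
  f_2 = [1.23425] × [0.0672368] = 0.0829871
  f_3 = [1.29953] × [0.0583091] = 0.0757746
Weight by the priors:
  π_1·f_1 = 0.27 × 0.0832178 = 0.0224688
  π_2·f_2 = 0.19 × 0.0829871 = 0.0157676
  π_3·f_3 = 0.54 × 0.0757746 = 0.0409183
Evidence: 0.0224688 + 0.0157676 + 0.0409183 = 0.0791546
Responsibility of Cluster 3: 0.0409183 / 0.0791546 ≈ 0.517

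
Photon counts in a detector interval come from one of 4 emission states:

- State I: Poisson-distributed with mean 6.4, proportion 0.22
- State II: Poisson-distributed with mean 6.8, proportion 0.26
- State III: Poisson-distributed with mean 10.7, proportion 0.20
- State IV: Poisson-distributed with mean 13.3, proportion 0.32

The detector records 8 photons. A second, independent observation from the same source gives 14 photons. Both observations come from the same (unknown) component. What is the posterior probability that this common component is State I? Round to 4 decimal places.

0.0322

By Bayes' theorem, P(k | x) = w_k f_k(x) / Σ_j w_j f_j(x).
Since both observations come from the same component, the likelihood for component k is f_k(x₁)·f_k(x₂).
  L_I = [e^(−6.4)·6.4^8/8! = 0.115994] × [0.0036866] = 0.000427623
  L_II = [e^(−6.8)·6.8^8/8! = 0.126284] × [0.00577449] = 0.000729226
  L_III = [e^(−10.7)·10.7^8/8! = 0.0960724] × [0.0666828] = 0.00640637
  L_IV = [e^(−13.3)·13.3^8/8! = 0.0406608] × [0.104087] = 0.00423228
Unnormalised posteriors:
  w_I·L_I = 0.22 × 0.000427623 = 9.40771e-05
  w_II·L_II = 0.26 × 0.000729226 = 0.000189599
  w_III·L_III = 0.20 × 0.00640637 = 0.00128127
  w_IV·L_IV = 0.32 × 0.00423228 = 0.00135433
Sum: 9.40771e-05 + 0.000189599 + 0.00128127 + 0.00135433 = 0.00291928
Responsibility of State I: 9.40771e-05 / 0.00291928 ≈ 0.0322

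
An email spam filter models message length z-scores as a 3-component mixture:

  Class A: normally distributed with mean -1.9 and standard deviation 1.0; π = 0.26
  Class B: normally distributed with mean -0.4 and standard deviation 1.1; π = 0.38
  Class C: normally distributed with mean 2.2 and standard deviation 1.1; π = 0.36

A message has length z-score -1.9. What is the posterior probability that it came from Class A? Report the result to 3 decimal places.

Posterior ∝ prior × likelihood, so P(k | x) ∝ w_k f_k(x); normalise over all components.
Normal densities:
  f_A = 0.398942
  f_B = 0.14313
  f_C = 0.000348968
Prior × likelihood for each component:
  w_A·f_A = 0.26 × 0.398942 = 0.103725
  w_B·f_B = 0.38 × 0.14313 = 0.0543895
  w_C·f_C = 0.36 × 0.000348968 = 0.000125629
Evidence: 0.103725 + 0.0543895 + 0.000125629 = 0.15824
So the posterior for Class A is 0.103725 / 0.15824 ≈ 0.655.

0.655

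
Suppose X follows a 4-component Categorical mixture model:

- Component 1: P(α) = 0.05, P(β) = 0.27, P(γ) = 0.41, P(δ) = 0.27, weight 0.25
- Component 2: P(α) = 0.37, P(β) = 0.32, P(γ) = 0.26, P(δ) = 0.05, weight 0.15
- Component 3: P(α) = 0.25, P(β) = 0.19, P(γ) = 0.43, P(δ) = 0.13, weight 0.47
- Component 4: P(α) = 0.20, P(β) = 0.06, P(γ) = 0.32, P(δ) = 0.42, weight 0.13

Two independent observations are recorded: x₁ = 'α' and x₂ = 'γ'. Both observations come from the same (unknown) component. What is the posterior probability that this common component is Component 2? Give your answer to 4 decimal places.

P(component k | x) = π_k·f_k(x) / marginal(x), where marginal(x) = Σ_j π_j·f_j(x).
Since both observations come from the same component, the likelihood for component k is f_k(x₁)·f_k(x₂).
  f_1 = [P(α | comp) = 0.05] × [0.41] = 0.0205
  f_2 = [P(α | comp) = 0.37] × [0.26] = 0.0962
  f_3 = [P(α | comp) = 0.25] × [0.43] = 0.1075
  f_4 = [P(α | comp) = 0.20] × [0.32] = 0.064
Weight by the priors:
  π_1·f_1 = 0.25 × 0.0205 = 0.005125
  π_2·f_2 = 0.15 × 0.0962 = 0.01443
  π_3·f_3 = 0.47 × 0.1075 = 0.050525
  π_4·f_4 = 0.13 × 0.064 = 0.00832
Normaliser: 0.005125 + 0.01443 + 0.050525 + 0.00832 = 0.0784
So the posterior for Component 2 is 0.01443 / 0.0784 ≈ 0.1841.

0.1841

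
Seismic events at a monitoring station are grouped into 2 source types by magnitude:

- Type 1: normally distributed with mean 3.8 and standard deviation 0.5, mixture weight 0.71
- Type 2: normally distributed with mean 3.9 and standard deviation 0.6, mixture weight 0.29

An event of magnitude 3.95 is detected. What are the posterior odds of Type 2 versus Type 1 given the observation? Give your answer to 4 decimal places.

Only the two components matter; the odds are (π_i f_i(x)) / (π_j f_j(x)).
Component likelihoods at x = 3.95:
  f_1 = (1/(0.5·√(2π)))·exp(−(3.95−3.8)²/(2·0.5²)) = 0.797885·exp(-0.04500) = 0.762776
  f_2 = (1/(0.6·√(2π)))·exp(−(3.95−3.9)²/(2·0.6²)) = 0.664904·exp(-0.00347) = 0.662599
0.192154 / 0.541571 ≈ 0.3548

0.3548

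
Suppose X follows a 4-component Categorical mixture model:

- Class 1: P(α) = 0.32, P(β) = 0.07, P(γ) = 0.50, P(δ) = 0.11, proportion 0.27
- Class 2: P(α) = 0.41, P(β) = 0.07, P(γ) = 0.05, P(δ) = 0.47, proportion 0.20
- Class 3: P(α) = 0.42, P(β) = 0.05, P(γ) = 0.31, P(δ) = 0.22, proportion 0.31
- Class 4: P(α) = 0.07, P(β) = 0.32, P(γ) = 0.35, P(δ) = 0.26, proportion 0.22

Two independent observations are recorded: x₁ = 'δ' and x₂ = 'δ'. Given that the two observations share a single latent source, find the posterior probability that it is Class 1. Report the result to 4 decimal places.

Posterior ∝ prior × likelihood, so P(k | x) ∝ P(Z=k) f_k(x); normalise over all components.
Since both observations come from the same component, the likelihood for component k is f_k(x₁)·f_k(x₂).
  f_1 = [P(δ | comp) = 0.11] × [0.11] = 0.0121
  f_2 = [P(δ | comp) = 0.47] × [0.47] = 0.2209
  f_3 = [P(δ | comp) = 0.22] × [0.22] = 0.0484
  f_4 = [P(δ | comp) = 0.26] × [0.26] = 0.0676
Prior × likelihood for each component:
  P(Z=1)·f_1 = 0.27 × 0.0121 = 0.003267
  P(Z=2)·f_2 = 0.20 × 0.2209 = 0.04418
  P(Z=3)·f_3 = 0.31 × 0.0484 = 0.015004
  P(Z=4)·f_4 = 0.22 × 0.0676 = 0.014872
Denominator: 0.003267 + 0.04418 + 0.015004 + 0.014872 = 0.077323
P(Class 1 | x₁, x₂) ≈ 0.0423

0.0423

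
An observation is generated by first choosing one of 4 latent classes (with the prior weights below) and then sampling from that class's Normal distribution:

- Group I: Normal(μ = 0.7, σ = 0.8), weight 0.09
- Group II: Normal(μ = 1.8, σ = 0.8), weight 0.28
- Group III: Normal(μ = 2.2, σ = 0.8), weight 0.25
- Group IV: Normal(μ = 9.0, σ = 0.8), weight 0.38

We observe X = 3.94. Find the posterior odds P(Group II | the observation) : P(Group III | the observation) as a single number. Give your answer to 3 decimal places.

0.333

Posterior odds = (w_i f_i(x)) / (w_j f_j(x)); the normalising sum cancels.
Component likelihoods at x = 3.94:
  L_I = (1/(0.8·√(2π)))·exp(−(3.94−0.7)²/(2·0.8²)) = 0.498678·exp(-8.20125) = 0.000136793
  L_II = (1/(0.8·√(2π)))·exp(−(3.94−1.8)²/(2·0.8²)) = 0.498678·exp(-3.57781) = 0.0139314
  L_III = (1/(0.8·√(2π)))·exp(−(3.94−2.2)²/(2·0.8²)) = 0.498678·exp(-2.36531) = 0.0468358
  L_IV = (1/(0.8·√(2π)))·exp(−(3.94−9.0)²/(2·0.8²)) = 0.498678·exp(-20.00281) = 1.02496e-09
0.0039008 / 0.0117089 ≈ 0.333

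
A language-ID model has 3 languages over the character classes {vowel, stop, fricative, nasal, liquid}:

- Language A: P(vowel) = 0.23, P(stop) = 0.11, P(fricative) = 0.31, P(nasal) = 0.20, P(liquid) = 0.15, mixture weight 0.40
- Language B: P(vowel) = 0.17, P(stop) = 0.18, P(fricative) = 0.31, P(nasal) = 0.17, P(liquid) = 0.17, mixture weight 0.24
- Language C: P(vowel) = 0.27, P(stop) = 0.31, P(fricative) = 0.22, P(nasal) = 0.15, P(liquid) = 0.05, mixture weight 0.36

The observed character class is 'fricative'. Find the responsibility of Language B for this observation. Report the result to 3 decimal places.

Posterior ∝ prior × likelihood, so P(k | x) ∝ π_k f_k(x); normalise over all components.
Component likelihoods at x = 'fricative':
  L_A = P(fricative | comp) = 0.31
  L_B = P(fricative | comp) = 0.31
  L_C = P(fricative | comp) = 0.22
Weight by the priors:
  π_A·L_A = 0.40 × 0.31 = 0.124
  π_B·L_B = 0.24 × 0.31 = 0.0744
  π_C·L_C = 0.36 × 0.22 = 0.0792
Sum: 0.124 + 0.0744 + 0.0792 = 0.2776
So the posterior for Language B is 0.0744 / 0.2776 ≈ 0.268.

0.268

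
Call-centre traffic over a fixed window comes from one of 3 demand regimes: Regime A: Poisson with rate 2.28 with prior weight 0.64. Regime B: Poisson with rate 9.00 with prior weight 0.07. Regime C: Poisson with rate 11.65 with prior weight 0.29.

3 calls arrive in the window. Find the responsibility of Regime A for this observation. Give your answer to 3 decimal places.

By Bayes' theorem, P(k | x) = P(Z=k) f_k(x) / Σ_j P(Z=j) f_j(x).
Poisson probabilities:
  L_A = 0.202051
  L_B = 0.0149943
  L_C = 0.00229771
Weight by the priors:
  P(Z=A)·L_A = 0.64 × 0.202051 = 0.129313
  P(Z=B)·L_B = 0.07 × 0.0149943 = 0.0010496
  P(Z=C)·L_C = 0.29 × 0.00229771 = 0.000666337
Evidence: 0.129313 + 0.0010496 + 0.000666337 = 0.131029
P(Regime A | 3 calls) ≈ 0.987

0.987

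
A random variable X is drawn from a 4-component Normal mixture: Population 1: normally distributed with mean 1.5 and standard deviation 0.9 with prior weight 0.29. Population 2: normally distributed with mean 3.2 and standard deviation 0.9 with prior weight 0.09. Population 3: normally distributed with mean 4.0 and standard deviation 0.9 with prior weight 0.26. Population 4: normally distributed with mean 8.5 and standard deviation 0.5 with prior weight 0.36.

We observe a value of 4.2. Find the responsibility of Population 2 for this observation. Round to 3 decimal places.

Apply Bayes' rule: the posterior for each component is proportional to its prior times its likelihood at x.
Evaluate each component's likelihood at the observed value:
  L_1 = (1/(0.9·√(2π)))·exp(−(4.2−1.5)²/(2·0.9²)) = 0.443269·exp(-4.50000) = 0.00492428
  L_2 = (1/(0.9·√(2π)))·exp(−(4.2−3.2)²/(2·0.9²)) = 0.443269·exp(-0.61728) = 0.239103
  L_3 = (1/(0.9·√(2π)))·exp(−(4.2−4.0)²/(2·0.9²)) = 0.443269·exp(-0.02469) = 0.432458
  L_4 = (1/(0.5·√(2π)))·exp(−(4.2−8.5)²/(2·0.5²)) = 0.797885·exp(-36.98000) = 6.94593e-17
Unnormalised posteriors:
  π_1·L_1 = 0.29 × 0.00492428 = 0.00142804
  π_2·L_2 = 0.09 × 0.239103 = 0.0215192
  π_3·L_3 = 0.26 × 0.432458 = 0.112439
  π_4·L_4 = 0.36 × 6.94593e-17 = 2.50053e-17
Marginal: 0.00142804 + 0.0215192 + 0.112439 + 2.50053e-17 = 0.135386
Responsibility of Population 2: 0.0215192 / 0.135386 ≈ 0.159

0.159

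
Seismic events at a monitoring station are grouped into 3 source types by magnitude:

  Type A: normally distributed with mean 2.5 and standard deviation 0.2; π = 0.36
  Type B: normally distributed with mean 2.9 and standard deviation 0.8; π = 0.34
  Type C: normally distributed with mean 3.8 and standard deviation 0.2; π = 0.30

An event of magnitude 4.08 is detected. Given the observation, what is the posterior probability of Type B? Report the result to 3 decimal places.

0.203

Posterior ∝ prior × likelihood, so P(k | x) ∝ π_k f_k(x); normalise over all components.
Evaluate each component's likelihood at the observed value:
  p_A = 5.59398e-14
  p_B = 0.168031
  p_C = 0.748637
Prior × likelihood for each component:
  π_A·p_A = 0.36 × 5.59398e-14 = 2.01383e-14
  π_B·p_B = 0.34 × 0.168031 = 0.0571305
  π_C·p_C = 0.30 × 0.748637 = 0.224591
Sum: 2.01383e-14 + 0.0571305 + 0.224591 = 0.281722
P(Type B | the observation) = 0.0571305 / 0.281722 ≈ 0.203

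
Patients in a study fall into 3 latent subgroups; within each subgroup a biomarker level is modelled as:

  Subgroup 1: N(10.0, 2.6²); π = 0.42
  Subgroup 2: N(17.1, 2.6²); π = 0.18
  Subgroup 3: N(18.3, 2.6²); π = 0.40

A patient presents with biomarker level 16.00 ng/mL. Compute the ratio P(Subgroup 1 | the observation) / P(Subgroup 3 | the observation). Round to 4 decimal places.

Since P(k|x) ∝ P(Z=k) f_k(x), the posterior odds are P(Z=i) f_i(x) / (P(Z=j) f_j(x)).
Normal densities:
  L_1 = 0.0107036
  L_2 = 0.140304
  L_3 = 0.103755
Odds = (0.42/0.40) × (0.0107036/0.103755) = 1.05 × 0.103163 ≈ 0.1083

0.1083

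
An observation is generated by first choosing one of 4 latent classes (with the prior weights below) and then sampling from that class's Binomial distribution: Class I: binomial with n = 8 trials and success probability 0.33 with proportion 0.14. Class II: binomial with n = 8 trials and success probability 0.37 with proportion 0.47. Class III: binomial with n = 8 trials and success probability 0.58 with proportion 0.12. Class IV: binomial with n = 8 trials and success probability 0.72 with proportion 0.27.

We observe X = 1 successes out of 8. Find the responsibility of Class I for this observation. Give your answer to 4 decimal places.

0.2847

By Bayes' theorem, P(k | x) = P(Z=k) f_k(x) / Σ_j P(Z=j) f_j(x).
Binomial probabilities:
  f_I = C(8,1)·0.33^1·0.67^7 = 8·0.33·0.0606071 = 0.160003
  f_II = C(8,1)·0.37^1·0.63^7 = 8·0.37·0.0393898 = 0.116594
  f_III = C(8,1)·0.58^1·0.42^7 = 8·0.58·0.00230539 = 0.010697
  f_IV = C(8,1)·0.72^1·0.28^7 = 8·0.72·0.000134929 = 0.000777193
Multiply by the mixture weights:
  P(Z=I)·f_I = 0.14 × 0.160003 = 0.0224004
  P(Z=II)·f_II = 0.47 × 0.116594 = 0.0547991
  P(Z=III)·f_III = 0.12 × 0.010697 = 0.00128364
  P(Z=IV)·f_IV = 0.27 × 0.000777193 = 0.000209842
Evidence: 0.0224004 + 0.0547991 + 0.00128364 + 0.000209842 = 0.078693
P(Class I | 1 successes out of 8) = 0.0224004 / 0.078693 ≈ 0.2847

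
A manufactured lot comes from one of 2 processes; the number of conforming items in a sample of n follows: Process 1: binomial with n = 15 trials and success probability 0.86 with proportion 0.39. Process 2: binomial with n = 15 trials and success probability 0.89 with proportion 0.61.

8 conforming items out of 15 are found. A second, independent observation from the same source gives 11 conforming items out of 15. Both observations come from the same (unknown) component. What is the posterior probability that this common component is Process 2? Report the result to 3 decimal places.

0.175

P(component k | x) = π_k·f_k(x) / marginal(x), where marginal(x) = Σ_j π_j·f_j(x).
Since both observations come from the same component, the likelihood for component k is f_k(x₁)·f_k(x₂).
  L_1 = [C(15,8)·0.86^8·0.14^7 = 6435·0.299218·1.05414e-06 = 0.0020297] × [0.0997994] = 0.000202563
  L_2 = [C(15,8)·0.89^8·0.11^7 = 6435·0.393659·1.94872e-07 = 0.000493648] × [0.0554617] = 2.73786e-05
Multiply by the mixture weights:
  π_1·L_1 = 0.39 × 0.000202563 = 7.89996e-05
  π_2·L_2 = 0.61 × 2.73786e-05 = 1.67009e-05
Marginal: 7.89996e-05 + 1.67009e-05 = 9.57005e-05
Responsibility of Process 2: 1.67009e-05 / 9.57005e-05 ≈ 0.175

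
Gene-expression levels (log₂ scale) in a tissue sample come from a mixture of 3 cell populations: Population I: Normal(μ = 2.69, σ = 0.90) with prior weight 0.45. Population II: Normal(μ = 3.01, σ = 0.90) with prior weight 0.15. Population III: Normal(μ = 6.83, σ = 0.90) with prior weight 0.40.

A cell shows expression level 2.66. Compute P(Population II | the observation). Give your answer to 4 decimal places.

0.2362

Posterior ∝ prior × likelihood, so P(k | x) ∝ w_k f_k(x); normalise over all components.
Component likelihoods at x = 2.66:
  L_I = (1/(0.90·√(2π)))·exp(−(2.66−2.69)²/(2·0.90²)) = 0.443269·exp(-0.00056) = 0.443023
  L_II = (1/(0.90·√(2π)))·exp(−(2.66−3.01)²/(2·0.90²)) = 0.443269·exp(-0.07562) = 0.410986
  L_III = (1/(0.90·√(2π)))·exp(−(2.66−6.83)²/(2·0.90²)) = 0.443269·exp(-10.73389) = 9.66048e-06
Unnormalised posteriors:
  w_I·L_I = 0.45 × 0.443023 = 0.19936
  w_II·L_II = 0.15 × 0.410986 = 0.061648
  w_III·L_III = 0.40 × 9.66048e-06 = 3.86419e-06
Normaliser: 0.19936 + 0.061648 + 3.86419e-06 = 0.261012
P(Population II | x) = 0.061648 / 0.261012 ≈ 0.2362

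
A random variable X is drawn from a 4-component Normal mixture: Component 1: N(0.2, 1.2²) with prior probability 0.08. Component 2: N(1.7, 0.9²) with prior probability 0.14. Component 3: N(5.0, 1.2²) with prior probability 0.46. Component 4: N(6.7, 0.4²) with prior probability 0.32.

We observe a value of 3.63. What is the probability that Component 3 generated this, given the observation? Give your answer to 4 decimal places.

0.9227

Posterior ∝ prior × likelihood, so P(k | x) ∝ π_k f_k(x); normalise over all components.
Normal densities:
  p_1 = 0.00559269
  p_2 = 0.0444718
  p_3 = 0.17326
  p_4 = 1.61308e-13
Multiply by the mixture weights:
  π_1·p_1 = 0.08 × 0.00559269 = 0.000447415
  π_2·p_2 = 0.14 × 0.0444718 = 0.00622606
  π_3·p_3 = 0.46 × 0.17326 = 0.0796996
  π_4·p_4 = 0.32 × 1.61308e-13 = 5.16186e-14
Normaliser: 0.000447415 + 0.00622606 + 0.0796996 + 5.16186e-14 = 0.0863731
P(Component 3 | data) = 0.0796996 / 0.0863731 ≈ 0.9227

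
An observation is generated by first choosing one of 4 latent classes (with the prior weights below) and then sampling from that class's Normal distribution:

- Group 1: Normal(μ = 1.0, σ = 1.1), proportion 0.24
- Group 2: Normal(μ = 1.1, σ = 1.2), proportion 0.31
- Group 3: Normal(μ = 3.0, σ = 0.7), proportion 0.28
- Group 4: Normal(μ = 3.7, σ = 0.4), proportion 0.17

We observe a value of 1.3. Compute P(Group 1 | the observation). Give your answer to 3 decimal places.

0.433

P(component k | x) = w_k·f_k(x) / marginal(x), where marginal(x) = Σ_j w_j·f_j(x).
Component likelihoods at x = 1.3:
  p_1 = (1/(1.1·√(2π)))·exp(−(1.3−1.0)²/(2·1.1²)) = 0.362675·exp(-0.03719) = 0.349435
  p_2 = (1/(1.2·√(2π)))·exp(−(1.3−1.1)²/(2·1.2²)) = 0.332452·exp(-0.01389) = 0.327866
  p_3 = (1/(0.7·√(2π)))·exp(−(1.3−3.0)²/(2·0.7²)) = 0.569918·exp(-2.94898) = 0.0298598
  p_4 = (1/(0.4·√(2π)))·exp(−(1.3−3.7)²/(2·0.4²)) = 0.997356·exp(-18.00000) = 1.51897e-08
Unnormalised posteriors:
  w_1·p_1 = 0.24 × 0.349435 = 0.0838643
  w_2·p_2 = 0.31 × 0.327866 = 0.101639
  w_3·p_3 = 0.28 × 0.0298598 = 0.00836074
  w_4·p_4 = 0.17 × 1.51897e-08 = 2.58225e-09
Denominator: 0.0838643 + 0.101639 + 0.00836074 + 2.58225e-09 = 0.193864
Responsibility of Group 1: 0.0838643 / 0.193864 ≈ 0.433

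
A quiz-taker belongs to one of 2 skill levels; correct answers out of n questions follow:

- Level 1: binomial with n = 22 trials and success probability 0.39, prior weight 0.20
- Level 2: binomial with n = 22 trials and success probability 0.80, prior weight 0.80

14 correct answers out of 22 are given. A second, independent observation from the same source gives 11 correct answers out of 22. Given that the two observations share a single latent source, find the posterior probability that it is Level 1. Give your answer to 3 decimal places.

Posterior ∝ prior × likelihood, so P(k | x) ∝ w_k f_k(x); normalise over all components.
Since both observations come from the same component, the likelihood for component k is f_k(x₁)·f_k(x₂).
  f_1 = [C(22,14)·0.39^14·0.61^8 = 319770·1.88323e-06·0.0191707 = 0.0115447] × [0.0974527] = 0.00112506
  f_2 = [C(22,14)·0.80^14·0.20^8 = 319770·0.0439805·2.56e-06 = 0.0360029] × [0.00124101] = 4.46799e-05
Unnormalised posteriors:
  w_1·f_1 = 0.20 × 0.00112506 = 0.000225012
  w_2·f_2 = 0.80 × 4.46799e-05 = 3.57439e-05
Sum: 0.000225012 + 3.57439e-05 = 0.000260756
P(Level 1 | x) ≈ 0.863

0.863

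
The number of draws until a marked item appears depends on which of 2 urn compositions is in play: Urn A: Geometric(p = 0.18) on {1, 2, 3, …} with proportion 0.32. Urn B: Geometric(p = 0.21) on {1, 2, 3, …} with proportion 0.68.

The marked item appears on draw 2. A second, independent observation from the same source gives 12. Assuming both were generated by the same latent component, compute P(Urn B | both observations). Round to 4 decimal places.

The responsibility of component k is π_k f_k(x) divided by Σ_j π_j f_j(x).
Since both observations come from the same component, the likelihood for component k is f_k(x₁)·f_k(x₂).
  p_A = [0.1476] × [0.0202873] = 0.00299441
  p_B = [0.1659] × [0.0157079] = 0.00260594
Weight by the priors:
  π_A·p_A = 0.32 × 0.00299441 = 0.000958211
  π_B·p_B = 0.68 × 0.00260594 = 0.00177204
Denominator: 0.000958211 + 0.00177204 = 0.00273025
P(Urn B | x₁, x₂) = 0.00177204 / 0.00273025 ≈ 0.6490

0.6490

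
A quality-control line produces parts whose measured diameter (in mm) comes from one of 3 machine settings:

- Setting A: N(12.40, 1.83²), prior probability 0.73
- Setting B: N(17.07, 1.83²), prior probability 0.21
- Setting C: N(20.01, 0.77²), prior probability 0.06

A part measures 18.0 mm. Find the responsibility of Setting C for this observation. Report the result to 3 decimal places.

0.024

Posterior ∝ prior × likelihood, so P(k | x) ∝ π_k f_k(x); normalise over all components.
Component likelihoods at x = 18.0 mm:
  p_A = 0.00201852
  p_B = 0.191592
  p_C = 0.0171692
Weight by the priors:
  π_A·p_A = 0.73 × 0.00201852 = 0.00147352
  π_B·p_B = 0.21 × 0.191592 = 0.0402343
  π_C·p_C = 0.06 × 0.0171692 = 0.00103015
Sum: 0.00147352 + 0.0402343 + 0.00103015 = 0.042738
P(Setting C | x) ≈ 0.024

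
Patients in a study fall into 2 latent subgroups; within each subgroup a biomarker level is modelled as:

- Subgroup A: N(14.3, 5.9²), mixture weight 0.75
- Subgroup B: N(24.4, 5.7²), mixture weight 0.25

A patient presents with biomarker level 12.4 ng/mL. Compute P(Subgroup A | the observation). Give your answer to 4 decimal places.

By Bayes' theorem, P(k | x) = π_k f_k(x) / Σ_j π_j f_j(x).
Component likelihoods at x = 12.4 ng/mL:
  p_A = (1/(5.9·√(2π)))·exp(−(12.4−14.3)²/(2·5.9²)) = 0.067617·exp(-0.05185) = 0.0642005
  p_B = (1/(5.7·√(2π)))·exp(−(12.4−24.4)²/(2·5.7²)) = 0.069990·exp(-2.21607) = 0.0076315
Multiply by the mixture weights:
  π_A·p_A = 0.75 × 0.0642005 = 0.0481504
  π_B·p_B = 0.25 × 0.0076315 = 0.00190787
Denominator: 0.0481504 + 0.00190787 = 0.0500583
P(Subgroup A | 12.4 ng/mL) ≈ 0.9619

0.9619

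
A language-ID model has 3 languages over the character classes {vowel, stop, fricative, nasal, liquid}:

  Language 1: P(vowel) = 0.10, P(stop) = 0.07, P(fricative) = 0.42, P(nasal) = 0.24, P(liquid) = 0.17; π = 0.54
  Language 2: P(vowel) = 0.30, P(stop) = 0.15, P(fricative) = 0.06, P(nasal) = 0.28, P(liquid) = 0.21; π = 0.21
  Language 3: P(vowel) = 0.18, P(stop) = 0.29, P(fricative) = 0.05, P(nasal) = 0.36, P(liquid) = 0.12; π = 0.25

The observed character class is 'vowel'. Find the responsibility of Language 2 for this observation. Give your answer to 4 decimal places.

The responsibility of component k is P(Z=k) f_k(x) divided by Σ_j P(Z=j) f_j(x).
Component likelihoods at x = 'vowel':
  f_1 = 0.1
  f_2 = 0.3
  f_3 = 0.18
Unnormalised posteriors:
  P(Z=1)·f_1 = 0.54 × 0.1 = 0.054
  P(Z=2)·f_2 = 0.21 × 0.3 = 0.063
  P(Z=3)·f_3 = 0.25 × 0.18 = 0.045
Sum: 0.054 + 0.063 + 0.045 = 0.162
Responsibility of Language 2: 0.063 / 0.162 ≈ 0.3889

0.3889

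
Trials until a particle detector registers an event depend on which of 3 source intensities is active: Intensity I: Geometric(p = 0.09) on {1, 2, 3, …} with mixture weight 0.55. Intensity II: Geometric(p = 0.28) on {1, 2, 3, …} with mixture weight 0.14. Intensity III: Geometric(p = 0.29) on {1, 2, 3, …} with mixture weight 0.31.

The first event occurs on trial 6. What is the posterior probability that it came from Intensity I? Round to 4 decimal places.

0.5648

The responsibility of component k is π_k f_k(x) divided by Σ_j π_j f_j(x).
Component likelihoods at x = 6:
  p_I = 0.09·(1−0.09)^5 = 0.09·0.624032 = 0.0561629
  p_II = 0.28·(1−0.28)^5 = 0.28·0.193492 = 0.0541777
  p_III = 0.29·(1−0.29)^5 = 0.29·0.180423 = 0.0523227
Prior × likelihood for each component:
  π_I·p_I = 0.55 × 0.0561629 = 0.0308896
  π_II·p_II = 0.14 × 0.0541777 = 0.00758488
  π_III·p_III = 0.31 × 0.0523227 = 0.01622
Marginal: 0.0308896 + 0.00758488 + 0.01622 = 0.0546945
P(Intensity I | the observation) ≈ 0.5648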